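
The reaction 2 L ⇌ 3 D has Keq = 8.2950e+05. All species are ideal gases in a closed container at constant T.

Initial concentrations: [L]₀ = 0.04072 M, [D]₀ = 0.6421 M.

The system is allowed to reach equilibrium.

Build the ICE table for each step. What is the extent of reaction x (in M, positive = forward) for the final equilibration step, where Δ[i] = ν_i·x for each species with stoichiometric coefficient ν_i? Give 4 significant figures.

Q₀ = 159.7 vs Keq = 8.2950e+05 ⇒ Q<K, forward
Step 1:
                   L          D
  I          0.04072     0.6421
  C         -0.04007    0.06011
  E       6.4609e-04     0.7022
  solve Keq expr → x = 0.02004; check Q = 8.2950e+05

x = 0.02004 M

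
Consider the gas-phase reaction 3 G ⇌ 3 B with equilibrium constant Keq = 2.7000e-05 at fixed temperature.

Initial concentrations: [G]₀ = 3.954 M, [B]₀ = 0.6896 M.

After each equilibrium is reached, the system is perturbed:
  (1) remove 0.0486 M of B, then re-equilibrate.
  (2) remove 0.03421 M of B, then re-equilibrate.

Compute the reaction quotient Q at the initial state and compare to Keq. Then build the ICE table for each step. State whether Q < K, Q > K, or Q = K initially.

Q₀ = 0.005305 vs Keq = 2.7000e-05 ⇒ Q>K, reverse
Step 1:
                   G          B
  Initial      3.954     0.6896
  Change      0.5543    -0.5543
  Equil        4.508     0.1353
  solve Keq expr → x = -0.1848; check Q = 2.7000e-05
Then remove 0.0486 M of B.
Step 2:
                   G          B
  Initial      4.508    0.08665
  Change    -0.04718    0.04718
  Equil        4.461     0.1338
  solve Keq expr → x = 0.01573; check Q = 2.7000e-05
Then remove 0.03421 M of B.
Step 3:
                   G          B
  Initial      4.461    0.09962
  Change    -0.03321    0.03321
  Equil        4.428     0.1328
  solve Keq expr → x = 0.01107; check Q = 2.7000e-05

Q₀ = 0.005305; Q > K (proceeds reverse)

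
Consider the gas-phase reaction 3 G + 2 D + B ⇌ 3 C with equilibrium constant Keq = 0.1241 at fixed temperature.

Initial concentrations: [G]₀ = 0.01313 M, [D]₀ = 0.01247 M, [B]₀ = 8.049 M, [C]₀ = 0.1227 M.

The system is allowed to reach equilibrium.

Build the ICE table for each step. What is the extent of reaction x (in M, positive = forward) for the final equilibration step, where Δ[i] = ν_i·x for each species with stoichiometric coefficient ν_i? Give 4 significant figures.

Q₀ = 6.5203e+05 vs Keq = 0.1241 ⇒ Q>K, reverse
Step 1:
                    G           D           B           C
  I           0.01313     0.01247       8.049      0.1227
  C            0.1014      0.0676      0.0338     -0.1014
  E            0.1145     0.08007       8.083      0.0213
  solve Keq expr → x = -0.0338; check Q = 0.1241

x = -0.0338 M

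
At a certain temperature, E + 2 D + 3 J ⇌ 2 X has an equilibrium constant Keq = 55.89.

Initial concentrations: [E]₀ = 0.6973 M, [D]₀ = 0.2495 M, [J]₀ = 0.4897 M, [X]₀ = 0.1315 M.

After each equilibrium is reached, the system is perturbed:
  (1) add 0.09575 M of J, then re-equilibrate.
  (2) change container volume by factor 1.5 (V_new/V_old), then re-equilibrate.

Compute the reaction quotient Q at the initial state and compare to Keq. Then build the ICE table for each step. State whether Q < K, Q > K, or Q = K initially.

Q₀ = 3.392 vs Keq = 55.89 ⇒ Q<K, forward
Step 1:
                    E           D           J           X
  init         0.6973      0.2495      0.4897      0.1315
  Δ          -0.04256    -0.08511     -0.1277     0.08511
  eq           0.6547      0.1644       0.362      0.2166
  solve Keq expr → x = 0.04256; check Q = 55.89
Then add 0.09575 M of J.
Step 2:
                    E           D           J           X
  init         0.6547      0.1644      0.4578      0.2166
  Δ          -0.01073    -0.02146    -0.03219     0.02146
  eq            0.644      0.1429      0.4256      0.2381
  solve Keq expr → x = 0.01073; check Q = 55.89
Then change container volume by factor 1.5 (V_new/V_old).
Step 3:
                    E           D           J           X
  init         0.4293     0.09528      0.2837      0.1587
  Δ           0.01694     0.03388     0.05083    -0.03388
  eq           0.4463      0.1292      0.3346      0.1248
  solve Keq expr → x = -0.01694; check Q = 55.89

Q₀ = 3.392; Q < K (proceeds forward)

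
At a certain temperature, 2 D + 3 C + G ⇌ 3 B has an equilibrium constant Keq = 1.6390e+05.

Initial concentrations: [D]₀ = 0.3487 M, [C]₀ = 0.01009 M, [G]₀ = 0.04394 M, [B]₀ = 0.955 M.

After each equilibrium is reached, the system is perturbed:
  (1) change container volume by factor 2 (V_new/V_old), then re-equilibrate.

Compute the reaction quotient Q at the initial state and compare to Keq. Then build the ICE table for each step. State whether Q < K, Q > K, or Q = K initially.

Q₀ = 1.5870e+08 vs Keq = 1.6390e+05 ⇒ Q>K, reverse
Step 1:
                   D          C          G          B
  Initial     0.3487    0.01009    0.04394      0.955
  Change     0.04343    0.06514    0.02171   -0.06514
  Equil       0.3921    0.07523    0.06565     0.8899
  solve Keq expr → x = -0.02171; check Q = 1.6390e+05
Then change container volume by factor 2 (V_new/V_old).
Step 2:
                   D          C          G          B
  Initial     0.1961    0.03762    0.03283     0.4449
  Change     0.01655    0.02482   0.008275   -0.02482
  Equil       0.2126    0.06244     0.0411     0.4201
  solve Keq expr → x = -0.008275; check Q = 1.6390e+05

Q₀ = 1.5870e+08; Q > K (proceeds reverse)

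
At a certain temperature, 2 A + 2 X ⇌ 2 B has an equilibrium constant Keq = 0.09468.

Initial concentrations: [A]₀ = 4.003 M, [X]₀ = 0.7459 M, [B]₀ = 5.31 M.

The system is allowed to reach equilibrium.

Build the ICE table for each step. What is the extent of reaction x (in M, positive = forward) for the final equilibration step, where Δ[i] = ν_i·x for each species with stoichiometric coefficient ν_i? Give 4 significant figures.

x = -0.751 M

Q₀ = 3.163 vs Keq = 0.09468 ⇒ Q>K, reverse
Step 1:
                  A         X         B
  init        4.003    0.7459      5.31
  Δ           1.502     1.502    -1.502
  eq          5.505     2.248     3.808
  solve Keq expr → x = -0.751; check Q = 0.09468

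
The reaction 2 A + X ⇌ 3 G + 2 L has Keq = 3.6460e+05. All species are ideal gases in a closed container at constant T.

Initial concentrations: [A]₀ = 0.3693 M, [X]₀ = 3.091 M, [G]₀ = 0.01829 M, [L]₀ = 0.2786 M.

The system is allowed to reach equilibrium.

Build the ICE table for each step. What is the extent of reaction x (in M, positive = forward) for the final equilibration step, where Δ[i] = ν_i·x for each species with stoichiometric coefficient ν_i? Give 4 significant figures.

Q₀ = 1.1265e-06 vs Keq = 3.6460e+05 ⇒ Q<K, forward
Step 1:
                    A           X           G           L
  init         0.3693       3.091     0.01829      0.2786
  Δ            -0.369     -0.1845      0.5535       0.369
  eq       2.7204e-04       2.906      0.5718      0.6476
  solve Keq expr → x = 0.1845; check Q = 3.6460e+05

x = 0.1845 M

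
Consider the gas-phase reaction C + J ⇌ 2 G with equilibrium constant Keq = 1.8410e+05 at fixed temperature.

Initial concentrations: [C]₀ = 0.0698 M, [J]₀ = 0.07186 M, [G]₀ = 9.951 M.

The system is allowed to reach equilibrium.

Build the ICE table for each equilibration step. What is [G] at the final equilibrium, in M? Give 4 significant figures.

Q₀ = 1.9742e+04 vs Keq = 1.8410e+05 ⇒ Q<K, forward
Step 1:
                    C           J           G
  I            0.0698     0.07186       9.951
  C          -0.04739    -0.04739     0.09479
  E           0.02241     0.02447       10.05
  solve Keq expr → x = 0.04739; check Q = 1.8410e+05

[G]_eq = 10.05 M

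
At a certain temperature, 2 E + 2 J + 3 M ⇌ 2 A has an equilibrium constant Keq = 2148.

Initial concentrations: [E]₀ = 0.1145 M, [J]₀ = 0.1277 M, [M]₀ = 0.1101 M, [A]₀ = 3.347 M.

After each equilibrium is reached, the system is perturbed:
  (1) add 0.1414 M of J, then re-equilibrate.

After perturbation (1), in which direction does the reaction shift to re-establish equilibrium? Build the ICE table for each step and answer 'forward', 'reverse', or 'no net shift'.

Q₀ = 3.9261e+07 vs Keq = 2148 ⇒ Q>K, reverse
Step 1:
                   E          J          M          A
  init        0.1145     0.1277     0.1101      3.347
  Δ           0.2867     0.2867     0.4301    -0.2867
  eq          0.4012     0.4144     0.5402       3.06
  solve Keq expr → x = -0.1434; check Q = 2148
Then add 0.1414 M of J.
Step 2:
                   E          J          M          A
  init        0.4012     0.5558     0.5402       3.06
  Δ         -0.03212   -0.03212   -0.04818    0.03212
  eq          0.3691     0.5237      0.492      3.092
  solve Keq expr → x = 0.01606; check Q = 2148

Direction: forward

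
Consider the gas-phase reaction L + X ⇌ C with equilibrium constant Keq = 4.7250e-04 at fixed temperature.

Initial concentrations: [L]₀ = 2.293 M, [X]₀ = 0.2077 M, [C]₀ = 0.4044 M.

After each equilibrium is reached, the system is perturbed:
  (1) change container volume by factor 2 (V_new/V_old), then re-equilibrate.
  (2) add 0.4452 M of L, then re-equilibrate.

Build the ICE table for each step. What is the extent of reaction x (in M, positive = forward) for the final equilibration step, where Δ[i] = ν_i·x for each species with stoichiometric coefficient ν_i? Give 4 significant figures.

x = 6.4275e-05 M

Q₀ = 0.8491 vs Keq = 4.7250e-04 ⇒ Q>K, reverse
Step 1:
                    L           X           C
  Initial       2.293      0.2077      0.4044
  Change       0.4036      0.4036     -0.4036
  Equil         2.697      0.6113  7.7892e-04
  solve Keq expr → x = -0.4036; check Q = 4.7250e-04
Then change container volume by factor 2 (V_new/V_old).
Step 2:
                    L           X           C
  Initial       1.348      0.3057  3.8946e-04
  Change   1.9458e-04  1.9458e-04 -1.9458e-04
  Equil         1.349      0.3059  1.9488e-04
  solve Keq expr → x = -1.9458e-04; check Q = 4.7250e-04
Then add 0.4452 M of L.
Step 3:
                    L           X           C
  Initial       1.794      0.3059  1.9488e-04
  Change  -6.4275e-05 -6.4275e-05  6.4275e-05
  Equil         1.794      0.3058  2.5916e-04
  solve Keq expr → x = 6.4275e-05; check Q = 4.7250e-04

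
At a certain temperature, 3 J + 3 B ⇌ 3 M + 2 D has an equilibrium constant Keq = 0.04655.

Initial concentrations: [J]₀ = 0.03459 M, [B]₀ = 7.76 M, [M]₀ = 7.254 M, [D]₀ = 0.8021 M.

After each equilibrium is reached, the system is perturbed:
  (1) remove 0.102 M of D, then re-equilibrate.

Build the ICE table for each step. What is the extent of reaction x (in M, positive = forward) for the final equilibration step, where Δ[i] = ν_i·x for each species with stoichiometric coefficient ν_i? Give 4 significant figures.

Q₀ = 1.2699e+04 vs Keq = 0.04655 ⇒ Q>K, reverse
Step 1:
                    J           B           M           D
  Initial     0.03459        7.76       7.254      0.8021
  Change       0.8143      0.8143     -0.8143     -0.5429
  Equil        0.8489       8.574        6.44      0.2592
  solve Keq expr → x = -0.2714; check Q = 0.04655
Then remove 0.102 M of D.
Step 2:
                    J           B           M           D
  Initial      0.8489       8.574        6.44      0.1572
  Change     -0.08488    -0.08488     0.08488     0.05659
  Equil         0.764       8.489       6.525      0.2138
  solve Keq expr → x = 0.02829; check Q = 0.04655

x = 0.02829 M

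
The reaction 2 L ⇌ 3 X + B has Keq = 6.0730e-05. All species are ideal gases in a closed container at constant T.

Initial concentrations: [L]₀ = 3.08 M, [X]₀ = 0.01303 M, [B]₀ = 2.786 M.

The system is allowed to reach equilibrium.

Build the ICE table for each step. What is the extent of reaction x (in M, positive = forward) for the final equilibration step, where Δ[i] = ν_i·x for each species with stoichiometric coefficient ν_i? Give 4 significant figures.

Q₀ = 6.4970e-07 vs Keq = 6.0730e-05 ⇒ Q<K, forward
Step 1:
                   L          X          B
  Initial       3.08    0.01303      2.786
  Change    -0.03041    0.04561     0.0152
  Equil         3.05    0.05864      2.801
  solve Keq expr → x = 0.0152; check Q = 6.0730e-05

x = 0.0152 M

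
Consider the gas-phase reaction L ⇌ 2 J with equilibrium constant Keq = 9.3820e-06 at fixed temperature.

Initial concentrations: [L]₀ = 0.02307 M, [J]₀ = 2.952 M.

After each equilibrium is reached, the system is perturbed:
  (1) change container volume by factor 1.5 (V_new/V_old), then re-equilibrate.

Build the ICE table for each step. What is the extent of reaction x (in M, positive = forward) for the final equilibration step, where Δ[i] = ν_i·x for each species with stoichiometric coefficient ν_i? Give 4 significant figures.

Q₀ = 377.7 vs Keq = 9.3820e-06 ⇒ Q>K, reverse
Step 1:
                  L         J
  Initial   0.02307     2.952
  Change      1.474    -2.948
  Equil       1.497  0.003748
  solve Keq expr → x = -1.474; check Q = 9.3820e-06
Then change container volume by factor 1.5 (V_new/V_old).
Step 2:
                  L         J
  Initial    0.9981  0.002499
  Change  -2.8056e-04 5.6112e-04
  Equil      0.9979   0.00306
  solve Keq expr → x = 2.8056e-04; check Q = 9.3820e-06

x = 2.8056e-04 M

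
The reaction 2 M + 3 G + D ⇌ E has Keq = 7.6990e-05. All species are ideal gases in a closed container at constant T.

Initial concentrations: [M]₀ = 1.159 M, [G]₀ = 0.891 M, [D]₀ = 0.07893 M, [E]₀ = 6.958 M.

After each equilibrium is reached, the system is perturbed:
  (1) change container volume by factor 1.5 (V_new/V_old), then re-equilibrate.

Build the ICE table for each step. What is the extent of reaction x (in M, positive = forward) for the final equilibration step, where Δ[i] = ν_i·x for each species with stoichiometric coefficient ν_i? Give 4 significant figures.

x = -0.6546 M

Q₀ = 92.78 vs Keq = 7.6990e-05 ⇒ Q>K, reverse
Step 1:
                   M          G          D          E
  I            1.159      0.891    0.07893      6.958
  C            5.002      7.502      2.501     -2.501
  E            6.161      8.393       2.58      4.457
  solve Keq expr → x = -2.501; check Q = 7.6990e-05
Then change container volume by factor 1.5 (V_new/V_old).
Step 2:
                   M          G          D          E
  I            4.107      5.596       1.72      2.971
  C            1.309      1.964     0.6546    -0.6546
  E            5.416       7.56      2.374      2.317
  solve Keq expr → x = -0.6546; check Q = 7.6990e-05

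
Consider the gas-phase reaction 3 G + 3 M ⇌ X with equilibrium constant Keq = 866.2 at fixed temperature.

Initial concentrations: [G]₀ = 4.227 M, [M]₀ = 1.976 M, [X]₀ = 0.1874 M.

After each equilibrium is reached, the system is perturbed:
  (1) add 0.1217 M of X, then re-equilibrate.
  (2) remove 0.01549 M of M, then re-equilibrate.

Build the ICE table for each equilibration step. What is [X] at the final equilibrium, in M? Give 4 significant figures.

Q₀ = 3.2160e-04 vs Keq = 866.2 ⇒ Q<K, forward
Step 1:
                   G          M          X
  I            4.227      1.976     0.1874
  C           -1.933     -1.933     0.6443
  E            2.294    0.04301     0.8317
  solve Keq expr → x = 0.6443; check Q = 866.2
Then add 0.1217 M of X.
Step 2:
                   G          M          X
  I            2.294    0.04301     0.9534
  C         0.001954   0.001954 -6.5143e-04
  E            2.296    0.04496     0.9528
  solve Keq expr → x = -6.5143e-04; check Q = 866.2
Then remove 0.01549 M of M.
Step 3:
                   G          M          X
  I            2.296    0.02947     0.9528
  C          0.01512    0.01512  -0.005039
  E            2.311    0.04459     0.9477
  solve Keq expr → x = -0.005039; check Q = 866.2

[X]_eq = 0.9477 M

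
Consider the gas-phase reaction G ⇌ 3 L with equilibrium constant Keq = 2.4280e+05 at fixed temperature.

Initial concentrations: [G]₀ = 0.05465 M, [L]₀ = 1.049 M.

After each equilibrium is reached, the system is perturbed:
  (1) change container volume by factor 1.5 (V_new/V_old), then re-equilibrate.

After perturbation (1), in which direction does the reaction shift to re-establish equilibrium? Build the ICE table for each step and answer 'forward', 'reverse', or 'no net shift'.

Direction: forward

Q₀ = 21.12 vs Keq = 2.4280e+05 ⇒ Q<K, forward
Step 1:
                    G           L
  I           0.05465       1.049
  C          -0.05464      0.1639
  E        7.3495e-06       1.213
  solve Keq expr → x = 0.05464; check Q = 2.4280e+05
Then change container volume by factor 1.5 (V_new/V_old).
Step 2:
                    G           L
  I        4.8997e-06      0.8086
  C       -2.7220e-06  8.1659e-06
  E        2.1777e-06      0.8086
  solve Keq expr → x = 2.7220e-06; check Q = 2.4280e+05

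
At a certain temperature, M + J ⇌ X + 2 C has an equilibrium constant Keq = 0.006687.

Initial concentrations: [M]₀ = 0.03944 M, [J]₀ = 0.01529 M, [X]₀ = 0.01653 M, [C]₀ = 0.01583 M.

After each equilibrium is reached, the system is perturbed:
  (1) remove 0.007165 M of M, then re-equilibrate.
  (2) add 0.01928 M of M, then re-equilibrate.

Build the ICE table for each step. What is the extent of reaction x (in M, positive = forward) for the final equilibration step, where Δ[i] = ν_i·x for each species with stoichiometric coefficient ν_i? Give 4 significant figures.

Q₀ = 0.006869 vs Keq = 0.006687 ⇒ Q>K, reverse
Step 1:
                  M         J         X         C
  I         0.03944   0.01529   0.01653   0.01583
  C       6.6292e-05 6.6292e-05 -6.6292e-05 -1.3258e-04
  E         0.03951   0.01536   0.01646    0.0157
  solve Keq expr → x = -6.6292e-05; check Q = 0.006687
Then remove 0.007165 M of M.
Step 2:
                  M         J         X         C
  I         0.03234   0.01536   0.01646    0.0157
  C       4.7720e-04 4.7720e-04 -4.7720e-04 -9.5440e-04
  E         0.03282   0.01583   0.01599   0.01474
  solve Keq expr → x = -4.7720e-04; check Q = 0.006687
Then add 0.01928 M of M.
Step 3:
                  M         J         X         C
  I          0.0521   0.01583   0.01599   0.01474
  C       -0.001163 -0.001163  0.001163  0.002326
  E         0.05094   0.01467   0.01715   0.01707
  solve Keq expr → x = 0.001163; check Q = 0.006687

x = 0.001163 M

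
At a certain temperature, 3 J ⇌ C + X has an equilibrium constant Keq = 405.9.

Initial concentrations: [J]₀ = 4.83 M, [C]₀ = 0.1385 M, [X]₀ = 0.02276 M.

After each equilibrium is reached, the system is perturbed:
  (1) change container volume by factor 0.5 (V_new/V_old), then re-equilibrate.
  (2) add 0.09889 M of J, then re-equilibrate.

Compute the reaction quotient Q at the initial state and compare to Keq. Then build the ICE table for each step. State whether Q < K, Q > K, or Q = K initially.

Q₀ = 2.7976e-05; Q < K (proceeds forward)

Q₀ = 2.7976e-05 vs Keq = 405.9 ⇒ Q<K, forward
Step 1:
                    J           C           X
  init           4.83      0.1385     0.02276
  Δ            -4.643       1.548       1.548
  eq           0.1869       1.686        1.57
  solve Keq expr → x = 1.548; check Q = 405.9
Then change container volume by factor 0.5 (V_new/V_old).
Step 2:
                    J           C           X
  init         0.3737       3.372       3.141
  Δ          -0.07557     0.02519     0.02519
  eq           0.2981       3.398       3.166
  solve Keq expr → x = 0.02519; check Q = 405.9
Then add 0.09889 M of J.
Step 3:
                    J           C           X
  init          0.397       3.398       3.166
  Δ          -0.09693     0.03231     0.03231
  eq           0.3001        3.43       3.198
  solve Keq expr → x = 0.03231; check Q = 405.9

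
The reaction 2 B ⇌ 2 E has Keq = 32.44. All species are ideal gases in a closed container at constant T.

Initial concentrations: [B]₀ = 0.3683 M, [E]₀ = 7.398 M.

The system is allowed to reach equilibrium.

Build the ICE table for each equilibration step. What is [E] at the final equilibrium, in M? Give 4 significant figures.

Q₀ = 403.5 vs Keq = 32.44 ⇒ Q>K, reverse
Step 1:
                   B          E
  I           0.3683      7.398
  C           0.7916    -0.7916
  E             1.16      6.606
  solve Keq expr → x = -0.3958; check Q = 32.44

[E]_eq = 6.606 M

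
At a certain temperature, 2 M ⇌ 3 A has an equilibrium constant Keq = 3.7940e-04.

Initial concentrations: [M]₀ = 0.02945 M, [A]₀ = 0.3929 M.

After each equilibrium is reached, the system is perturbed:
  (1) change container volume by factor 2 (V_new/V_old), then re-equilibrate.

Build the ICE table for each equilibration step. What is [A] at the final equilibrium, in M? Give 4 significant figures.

Q₀ = 69.93 vs Keq = 3.7940e-04 ⇒ Q>K, reverse
Step 1:
                    M           A
  I           0.02945      0.3929
  C            0.2417     -0.3626
  E            0.2712     0.03033
  solve Keq expr → x = -0.1209; check Q = 3.7940e-04
Then change container volume by factor 2 (V_new/V_old).
Step 2:
                    M           A
  I            0.1356     0.01516
  C         -0.002472    0.003709
  E            0.1331     0.01887
  solve Keq expr → x = 0.001236; check Q = 3.7940e-04

[A]_eq = 0.01887 M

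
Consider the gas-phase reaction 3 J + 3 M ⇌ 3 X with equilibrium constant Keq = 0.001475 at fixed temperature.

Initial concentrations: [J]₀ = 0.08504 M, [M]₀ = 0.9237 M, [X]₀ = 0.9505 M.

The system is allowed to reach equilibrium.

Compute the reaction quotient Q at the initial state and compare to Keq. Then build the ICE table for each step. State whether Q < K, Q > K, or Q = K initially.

Q₀ = 1772; Q > K (proceeds reverse)

Q₀ = 1772 vs Keq = 0.001475 ⇒ Q>K, reverse
Step 1:
                   J          M          X
  I          0.08504     0.9237     0.9505
  C           0.7821     0.7821    -0.7821
  E           0.8672      1.706     0.1684
  solve Keq expr → x = -0.2607; check Q = 0.001475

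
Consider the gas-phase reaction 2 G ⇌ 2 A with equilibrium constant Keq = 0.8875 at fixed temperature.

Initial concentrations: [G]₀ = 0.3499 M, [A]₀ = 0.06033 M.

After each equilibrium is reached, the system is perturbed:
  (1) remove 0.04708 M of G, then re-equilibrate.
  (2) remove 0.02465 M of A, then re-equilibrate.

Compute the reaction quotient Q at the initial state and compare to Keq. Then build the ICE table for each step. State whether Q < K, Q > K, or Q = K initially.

Q₀ = 0.02973 vs Keq = 0.8875 ⇒ Q<K, forward
Step 1:
                    G           A
  Initial      0.3499     0.06033
  Change      -0.1387      0.1387
  Equil        0.2112       0.199
  solve Keq expr → x = 0.06933; check Q = 0.8875
Then remove 0.04708 M of G.
Step 2:
                    G           A
  Initial      0.1642       0.199
  Change      0.02284    -0.02284
  Equil         0.187      0.1762
  solve Keq expr → x = -0.01142; check Q = 0.8875
Then remove 0.02465 M of A.
Step 3:
                    G           A
  Initial       0.187      0.1515
  Change     -0.01269     0.01269
  Equil        0.1743      0.1642
  solve Keq expr → x = 0.006346; check Q = 0.8875

Q₀ = 0.02973; Q < K (proceeds forward)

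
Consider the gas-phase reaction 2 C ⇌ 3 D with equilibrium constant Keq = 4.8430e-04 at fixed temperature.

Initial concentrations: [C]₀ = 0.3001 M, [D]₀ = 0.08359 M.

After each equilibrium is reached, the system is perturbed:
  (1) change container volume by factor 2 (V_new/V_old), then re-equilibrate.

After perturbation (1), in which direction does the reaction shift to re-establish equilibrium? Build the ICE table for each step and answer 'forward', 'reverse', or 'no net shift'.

Q₀ = 0.006485 vs Keq = 4.8430e-04 ⇒ Q>K, reverse
Step 1:
                  C         D
  I          0.3001   0.08359
  C         0.03069  -0.04603
  E          0.3308   0.03756
  solve Keq expr → x = -0.01534; check Q = 4.8430e-04
Then change container volume by factor 2 (V_new/V_old).
Step 2:
                  C         D
  I          0.1654   0.01878
  C       -0.003059  0.004589
  E          0.1623   0.02337
  solve Keq expr → x = 0.00153; check Q = 4.8430e-04

Direction: forward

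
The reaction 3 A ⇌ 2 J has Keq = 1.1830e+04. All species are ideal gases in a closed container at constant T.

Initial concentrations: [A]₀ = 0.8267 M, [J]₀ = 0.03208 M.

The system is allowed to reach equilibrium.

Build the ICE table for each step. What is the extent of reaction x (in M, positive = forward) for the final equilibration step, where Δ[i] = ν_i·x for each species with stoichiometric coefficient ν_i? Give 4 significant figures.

Q₀ = 0.001821 vs Keq = 1.1830e+04 ⇒ Q<K, forward
Step 1:
                  A         J
  init       0.8267   0.03208
  Δ         -0.7968    0.5312
  eq        0.02993    0.5633
  solve Keq expr → x = 0.2656; check Q = 1.1830e+04

x = 0.2656 M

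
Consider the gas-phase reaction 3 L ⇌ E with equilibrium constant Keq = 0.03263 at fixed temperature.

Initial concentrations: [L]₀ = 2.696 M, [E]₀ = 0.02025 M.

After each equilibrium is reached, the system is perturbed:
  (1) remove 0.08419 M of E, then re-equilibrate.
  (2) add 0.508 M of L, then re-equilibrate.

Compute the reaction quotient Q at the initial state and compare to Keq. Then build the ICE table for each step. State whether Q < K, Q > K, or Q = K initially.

Q₀ = 0.001033; Q < K (proceeds forward)

Q₀ = 0.001033 vs Keq = 0.03263 ⇒ Q<K, forward
Step 1:
                  L         E
  I           2.696   0.02025
  C         -0.7082    0.2361
  E           1.988    0.2563
  solve Keq expr → x = 0.2361; check Q = 0.03263
Then remove 0.08419 M of E.
Step 2:
                  L         E
  I           1.988    0.1721
  C         -0.1208   0.04026
  E           1.867    0.2124
  solve Keq expr → x = 0.04026; check Q = 0.03263
Then add 0.508 M of L.
Step 3:
                  L         E
  I           2.375    0.2124
  C         -0.2726   0.09087
  E           2.102    0.3032
  solve Keq expr → x = 0.09087; check Q = 0.03263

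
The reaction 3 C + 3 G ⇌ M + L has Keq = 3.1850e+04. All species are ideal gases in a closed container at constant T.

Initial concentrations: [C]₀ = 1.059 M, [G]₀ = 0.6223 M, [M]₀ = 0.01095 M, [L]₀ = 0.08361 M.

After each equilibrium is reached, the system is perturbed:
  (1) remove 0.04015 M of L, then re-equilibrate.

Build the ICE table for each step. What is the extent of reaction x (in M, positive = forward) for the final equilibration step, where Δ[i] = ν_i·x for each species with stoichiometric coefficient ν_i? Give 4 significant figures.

x = 4.0855e-04 M

Q₀ = 0.003199 vs Keq = 3.1850e+04 ⇒ Q<K, forward
Step 1:
                  C         G         M         L
  init        1.059    0.6223   0.01095   0.08361
  Δ         -0.5958   -0.5958    0.1986    0.1986
  eq         0.4632   0.02653    0.2095    0.2822
  solve Keq expr → x = 0.1986; check Q = 3.1850e+04
Then remove 0.04015 M of L.
Step 2:
                  C         G         M         L
  init       0.4632   0.02653    0.2095     0.242
  Δ       -0.001226 -0.001226 4.0855e-04 4.0855e-04
  eq          0.462   0.02531    0.2099    0.2425
  solve Keq expr → x = 4.0855e-04; check Q = 3.1850e+04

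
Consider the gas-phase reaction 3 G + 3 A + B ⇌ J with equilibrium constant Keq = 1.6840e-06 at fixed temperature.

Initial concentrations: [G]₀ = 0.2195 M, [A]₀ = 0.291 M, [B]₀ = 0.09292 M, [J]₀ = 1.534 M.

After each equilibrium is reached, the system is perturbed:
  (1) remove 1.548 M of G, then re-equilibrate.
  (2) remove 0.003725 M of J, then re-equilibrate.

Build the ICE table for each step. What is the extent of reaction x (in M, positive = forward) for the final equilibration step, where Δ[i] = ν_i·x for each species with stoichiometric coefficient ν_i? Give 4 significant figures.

x = 0.003529 M

Q₀ = 6.3348e+04 vs Keq = 1.6840e-06 ⇒ Q>K, reverse
Step 1:
                    G           A           B           J
  Initial      0.2195       0.291     0.09292       1.534
  Change        4.508       4.508       1.503      -1.503
  Equil         4.727       4.799       1.596     0.03137
  solve Keq expr → x = -1.503; check Q = 1.6840e-06
Then remove 1.548 M of G.
Step 2:
                    G           A           B           J
  Initial       3.179       4.799       1.596     0.03137
  Change      0.06217     0.06217     0.02072    -0.02072
  Equil         3.242       4.861       1.616     0.01065
  solve Keq expr → x = -0.02072; check Q = 1.6840e-06
Then remove 0.003725 M of J.
Step 3:
                    G           A           B           J
  Initial       3.242       4.861       1.616    0.006924
  Change     -0.01059    -0.01059   -0.003529    0.003529
  Equil         3.231        4.85       1.613     0.01045
  solve Keq expr → x = 0.003529; check Q = 1.6840e-06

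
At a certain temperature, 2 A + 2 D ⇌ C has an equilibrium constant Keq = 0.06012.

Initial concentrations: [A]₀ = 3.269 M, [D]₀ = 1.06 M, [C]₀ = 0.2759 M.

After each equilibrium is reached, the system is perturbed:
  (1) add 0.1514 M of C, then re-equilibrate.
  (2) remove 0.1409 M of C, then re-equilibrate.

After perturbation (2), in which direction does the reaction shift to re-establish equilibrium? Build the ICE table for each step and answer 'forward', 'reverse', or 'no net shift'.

Q₀ = 0.02298 vs Keq = 0.06012 ⇒ Q<K, forward
Step 1:
                  A         D         C
  I           3.269      1.06    0.2759
  C          -0.225    -0.225    0.1125
  E           3.044     0.835    0.3884
  solve Keq expr → x = 0.1125; check Q = 0.06012
Then add 0.1514 M of C.
Step 2:
                  A         D         C
  I           3.044     0.835    0.5398
  C         0.08453   0.08453  -0.04226
  E           3.129    0.9195    0.4975
  solve Keq expr → x = -0.04226; check Q = 0.06012
Then remove 0.1409 M of C.
Step 3:
                  A         D         C
  I           3.129    0.9195    0.3566
  C        -0.07832  -0.07832   0.03916
  E            3.05    0.8412    0.3958
  solve Keq expr → x = 0.03916; check Q = 0.06012

Direction: forward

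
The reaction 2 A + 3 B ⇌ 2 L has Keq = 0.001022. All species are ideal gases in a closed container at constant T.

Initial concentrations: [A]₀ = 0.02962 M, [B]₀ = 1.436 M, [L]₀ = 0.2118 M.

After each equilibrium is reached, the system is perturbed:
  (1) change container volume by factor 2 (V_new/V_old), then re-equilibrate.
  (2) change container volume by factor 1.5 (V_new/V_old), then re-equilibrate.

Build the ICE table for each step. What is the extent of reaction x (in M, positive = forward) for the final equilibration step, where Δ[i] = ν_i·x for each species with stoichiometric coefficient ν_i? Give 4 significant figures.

Q₀ = 17.27 vs Keq = 0.001022 ⇒ Q>K, reverse
Step 1:
                   A          B          L
  Initial    0.02962      1.436     0.2118
  Change      0.1954     0.2932    -0.1954
  Equil       0.2251      1.729    0.01636
  solve Keq expr → x = -0.09772; check Q = 0.001022
Then change container volume by factor 2 (V_new/V_old).
Step 2:
                   A          B          L
  Initial     0.1125     0.8646    0.00818
  Change    0.005116   0.007674  -0.005116
  Equil       0.1176     0.8723   0.003064
  solve Keq expr → x = -0.002558; check Q = 0.001022
Then change container volume by factor 1.5 (V_new/V_old).
Step 3:
                   A          B          L
  Initial    0.07843     0.5815   0.002043
  Change  9.1380e-04   0.001371 -9.1380e-04
  Equil      0.07934     0.5829   0.001129
  solve Keq expr → x = -4.5690e-04; check Q = 0.001022

x = -4.5690e-04 M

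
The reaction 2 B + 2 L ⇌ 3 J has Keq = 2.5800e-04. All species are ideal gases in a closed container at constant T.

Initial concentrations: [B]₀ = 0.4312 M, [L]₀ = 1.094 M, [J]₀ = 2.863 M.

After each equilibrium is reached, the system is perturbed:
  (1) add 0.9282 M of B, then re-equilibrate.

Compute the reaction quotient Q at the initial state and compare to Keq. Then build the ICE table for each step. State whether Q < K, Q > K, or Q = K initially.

Q₀ = 105.5; Q > K (proceeds reverse)

Q₀ = 105.5 vs Keq = 2.5800e-04 ⇒ Q>K, reverse
Step 1:
                  B         L         J
  I          0.4312     1.094     2.863
  C           1.764     1.764    -2.646
  E           2.195     2.858    0.2166
  solve Keq expr → x = -0.8821; check Q = 2.5800e-04
Then add 0.9282 M of B.
Step 2:
                  B         L         J
  I           3.124     2.858    0.2166
  C        -0.03538  -0.03538   0.05307
  E           3.088     2.823    0.2697
  solve Keq expr → x = 0.01769; check Q = 2.5800e-04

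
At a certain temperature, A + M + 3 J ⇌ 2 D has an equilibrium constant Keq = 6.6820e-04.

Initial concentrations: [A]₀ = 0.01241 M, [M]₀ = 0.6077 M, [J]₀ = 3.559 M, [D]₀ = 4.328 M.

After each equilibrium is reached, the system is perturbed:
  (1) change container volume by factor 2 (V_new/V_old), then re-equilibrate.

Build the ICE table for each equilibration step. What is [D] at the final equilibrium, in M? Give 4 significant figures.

Q₀ = 55.1 vs Keq = 6.6820e-04 ⇒ Q>K, reverse
Step 1:
                  A         M         J         D
  init      0.01241    0.6077     3.559     4.328
  Δ           1.584     1.584     4.753    -3.169
  eq          1.597     2.192     8.312     1.159
  solve Keq expr → x = -1.584; check Q = 6.6820e-04
Then change container volume by factor 2 (V_new/V_old).
Step 2:
                  A         M         J         D
  init       0.7984     1.096     4.156    0.5795
  Δ          0.1507    0.1507    0.4521   -0.3014
  eq         0.9491     1.247     4.608    0.2782
  solve Keq expr → x = -0.1507; check Q = 6.6820e-04

[D]_eq = 0.2782 M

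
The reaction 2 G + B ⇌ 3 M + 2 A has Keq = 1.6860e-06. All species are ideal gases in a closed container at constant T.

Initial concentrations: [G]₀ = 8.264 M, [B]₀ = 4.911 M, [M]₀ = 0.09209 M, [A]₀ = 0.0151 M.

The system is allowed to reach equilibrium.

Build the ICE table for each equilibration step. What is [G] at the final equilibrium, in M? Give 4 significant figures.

[G]_eq = 8.131 M

Q₀ = 5.3093e-10 vs Keq = 1.6860e-06 ⇒ Q<K, forward
Step 1:
                   G          B          M          A
  Initial      8.264      4.911    0.09209     0.0151
  Change     -0.1328   -0.06638     0.1991     0.1328
  Equil        8.131      4.845     0.2912     0.1479
  solve Keq expr → x = 0.06638; check Q = 1.6860e-06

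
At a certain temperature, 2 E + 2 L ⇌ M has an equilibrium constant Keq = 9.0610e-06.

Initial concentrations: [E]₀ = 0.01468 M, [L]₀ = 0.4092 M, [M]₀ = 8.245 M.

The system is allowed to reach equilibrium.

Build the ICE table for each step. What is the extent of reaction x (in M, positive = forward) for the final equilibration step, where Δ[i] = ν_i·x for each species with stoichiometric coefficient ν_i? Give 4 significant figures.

Q₀ = 2.2849e+05 vs Keq = 9.0610e-06 ⇒ Q>K, reverse
Step 1:
                   E          L          M
  I          0.01468     0.4092      8.245
  C            15.41      15.41     -7.705
  E            15.43      15.82     0.5396
  solve Keq expr → x = -7.705; check Q = 9.0610e-06

x = -7.705 M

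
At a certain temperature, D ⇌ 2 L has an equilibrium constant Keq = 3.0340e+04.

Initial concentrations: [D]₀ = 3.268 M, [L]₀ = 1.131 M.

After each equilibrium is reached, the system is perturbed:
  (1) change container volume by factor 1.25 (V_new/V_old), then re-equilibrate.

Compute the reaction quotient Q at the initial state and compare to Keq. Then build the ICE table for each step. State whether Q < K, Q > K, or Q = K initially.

Q₀ = 0.3914 vs Keq = 3.0340e+04 ⇒ Q<K, forward
Step 1:
                    D           L
  init          3.268       1.131
  Δ            -3.266       6.532
  eq         0.001936       7.663
  solve Keq expr → x = 3.266; check Q = 3.0340e+04
Then change container volume by factor 1.25 (V_new/V_old).
Step 2:
                    D           L
  init       0.001548       6.131
  Δ       -3.0943e-04  6.1886e-04
  eq         0.001239       6.131
  solve Keq expr → x = 3.0943e-04; check Q = 3.0340e+04

Q₀ = 0.3914; Q < K (proceeds forward)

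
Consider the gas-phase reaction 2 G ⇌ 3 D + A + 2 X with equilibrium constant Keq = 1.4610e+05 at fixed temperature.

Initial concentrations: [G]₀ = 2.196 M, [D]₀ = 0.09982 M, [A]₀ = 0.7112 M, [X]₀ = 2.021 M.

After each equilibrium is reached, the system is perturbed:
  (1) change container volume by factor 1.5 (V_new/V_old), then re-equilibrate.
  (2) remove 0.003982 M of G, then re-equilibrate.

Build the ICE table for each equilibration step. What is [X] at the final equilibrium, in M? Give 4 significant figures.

Q₀ = 5.9912e-04 vs Keq = 1.4610e+05 ⇒ Q<K, forward
Step 1:
                   G          D          A          X
  I            2.196    0.09982     0.7112      2.021
  C           -2.111      3.167      1.056      2.111
  E          0.08484      3.267      1.767      4.132
  solve Keq expr → x = 1.056; check Q = 1.4610e+05
Then change container volume by factor 1.5 (V_new/V_old).
Step 2:
                   G          D          A          X
  I          0.05656      2.178      1.178      2.755
  C         -0.03018    0.04527    0.01509    0.03018
  E          0.02638      2.223      1.193      2.785
  solve Keq expr → x = 0.01509; check Q = 1.4610e+05
Then remove 0.003982 M of G.
Step 3:
                   G          D          A          X
  I          0.02239      2.223      1.193      2.785
  C         0.003823  -0.005734  -0.001911  -0.003823
  E          0.02622      2.217      1.191      2.781
  solve Keq expr → x = -0.001911; check Q = 1.4610e+05

[X]_eq = 2.781 M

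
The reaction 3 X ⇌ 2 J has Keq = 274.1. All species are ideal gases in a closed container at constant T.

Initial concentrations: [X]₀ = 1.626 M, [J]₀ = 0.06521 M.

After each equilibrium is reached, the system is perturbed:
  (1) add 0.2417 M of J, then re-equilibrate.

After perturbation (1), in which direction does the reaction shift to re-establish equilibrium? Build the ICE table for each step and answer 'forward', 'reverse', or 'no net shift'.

Direction: reverse

Q₀ = 9.8916e-04 vs Keq = 274.1 ⇒ Q<K, forward
Step 1:
                   X          J
  Initial      1.626    0.06521
  Change      -1.468     0.9784
  Equil       0.1584      1.044
  solve Keq expr → x = 0.4892; check Q = 274.1
Then add 0.2417 M of J.
Step 2:
                   X          J
  Initial     0.1584      1.285
  Change      0.0222    -0.0148
  Equil       0.1806      1.271
  solve Keq expr → x = -0.007399; check Q = 274.1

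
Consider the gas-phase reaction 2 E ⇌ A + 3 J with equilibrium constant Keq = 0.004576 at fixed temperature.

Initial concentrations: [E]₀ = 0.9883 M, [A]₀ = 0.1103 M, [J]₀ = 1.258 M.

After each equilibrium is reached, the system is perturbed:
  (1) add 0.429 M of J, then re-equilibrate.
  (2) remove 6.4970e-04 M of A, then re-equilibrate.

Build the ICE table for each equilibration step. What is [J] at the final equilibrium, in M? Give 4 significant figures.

Q₀ = 0.2248 vs Keq = 0.004576 ⇒ Q>K, reverse
Step 1:
                   E          A          J
  Initial     0.9883     0.1103      1.258
  Change      0.2054    -0.1027    -0.3081
  Equil        1.194   0.007607     0.9499
  solve Keq expr → x = -0.1027; check Q = 0.004576
Then add 0.429 M of J.
Step 2:
                   E          A          J
  Initial      1.194   0.007607      1.379
  Change    0.009988  -0.004994   -0.01498
  Equil        1.204   0.002613      1.364
  solve Keq expr → x = -0.004994; check Q = 0.004576
Then remove 6.4970e-04 M of A.
Step 3:
                   E          A          J
  Initial      1.204   0.001963      1.364
  Change   -0.001267 6.3334e-04     0.0019
  Equil        1.202   0.002597      1.366
  solve Keq expr → x = 6.3334e-04; check Q = 0.004576

[J]_eq = 1.366 M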